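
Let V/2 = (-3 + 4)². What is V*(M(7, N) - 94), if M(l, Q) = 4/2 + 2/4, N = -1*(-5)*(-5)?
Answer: -183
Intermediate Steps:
N = -25 (N = 5*(-5) = -25)
V = 2 (V = 2*(-3 + 4)² = 2*1² = 2*1 = 2)
M(l, Q) = 5/2 (M(l, Q) = 4*(½) + 2*(¼) = 2 + ½ = 5/2)
V*(M(7, N) - 94) = 2*(5/2 - 94) = 2*(-183/2) = -183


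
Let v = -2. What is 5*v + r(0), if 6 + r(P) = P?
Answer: -16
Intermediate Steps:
r(P) = -6 + P
5*v + r(0) = 5*(-2) + (-6 + 0) = -10 - 6 = -16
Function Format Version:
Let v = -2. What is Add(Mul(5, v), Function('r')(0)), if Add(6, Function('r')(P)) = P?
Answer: -16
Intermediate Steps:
Function('r')(P) = Add(-6, P)
Add(Mul(5, v), Function('r')(0)) = Add(Mul(5, -2), Add(-6, 0)) = Add(-10, -6) = -16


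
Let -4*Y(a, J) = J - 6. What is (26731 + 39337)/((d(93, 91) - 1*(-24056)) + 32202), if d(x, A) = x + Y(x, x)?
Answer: 264272/225317 ≈ 1.1729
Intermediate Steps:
Y(a, J) = 3/2 - J/4 (Y(a, J) = -(J - 6)/4 = -(-6 + J)/4 = 3/2 - J/4)
d(x, A) = 3/2 + 3*x/4 (d(x, A) = x + (3/2 - x/4) = 3/2 + 3*x/4)
(26731 + 39337)/((d(93, 91) - 1*(-24056)) + 32202) = (26731 + 39337)/(((3/2 + (¾)*93) - 1*(-24056)) + 32202) = 66068/(((3/2 + 279/4) + 24056) + 32202) = 66068/((285/4 + 24056) + 32202) = 66068/(96509/4 + 32202) = 66068/(225317/4) = 66068*(4/225317) = 264272/225317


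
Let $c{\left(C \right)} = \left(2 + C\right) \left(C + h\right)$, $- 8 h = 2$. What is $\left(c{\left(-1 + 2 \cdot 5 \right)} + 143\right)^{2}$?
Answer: $\frac{915849}{16} \approx 57241.0$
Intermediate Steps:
$h = - \frac{1}{4}$ ($h = \left(- \frac{1}{8}\right) 2 = - \frac{1}{4} \approx -0.25$)
$c{\left(C \right)} = \left(2 + C\right) \left(- \frac{1}{4} + C\right)$ ($c{\left(C \right)} = \left(2 + C\right) \left(C - \frac{1}{4}\right) = \left(2 + C\right) \left(- \frac{1}{4} + C\right)$)
$\left(c{\left(-1 + 2 \cdot 5 \right)} + 143\right)^{2} = \left(\left(- \frac{1}{2} + \left(-1 + 2 \cdot 5\right)^{2} + \frac{7 \left(-1 + 2 \cdot 5\right)}{4}\right) + 143\right)^{2} = \left(\left(- \frac{1}{2} + \left(-1 + 10\right)^{2} + \frac{7 \left(-1 + 10\right)}{4}\right) + 143\right)^{2} = \left(\left(- \frac{1}{2} + 9^{2} + \frac{7}{4} \cdot 9\right) + 143\right)^{2} = \left(\left(- \frac{1}{2} + 81 + \frac{63}{4}\right) + 143\right)^{2} = \left(\frac{385}{4} + 143\right)^{2} = \left(\frac{957}{4}\right)^{2} = \frac{915849}{16}$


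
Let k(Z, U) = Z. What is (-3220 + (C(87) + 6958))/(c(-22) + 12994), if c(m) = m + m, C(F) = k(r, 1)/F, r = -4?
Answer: 162601/563325 ≈ 0.28865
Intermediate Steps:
C(F) = -4/F
c(m) = 2*m
(-3220 + (C(87) + 6958))/(c(-22) + 12994) = (-3220 + (-4/87 + 6958))/(2*(-22) + 12994) = (-3220 + (-4*1/87 + 6958))/(-44 + 12994) = (-3220 + (-4/87 + 6958))/12950 = (-3220 + 605342/87)*(1/12950) = (325202/87)*(1/12950) = 162601/563325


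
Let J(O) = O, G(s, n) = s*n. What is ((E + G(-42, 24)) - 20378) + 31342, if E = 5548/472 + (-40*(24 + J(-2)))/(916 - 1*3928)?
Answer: 885700795/88854 ≈ 9968.0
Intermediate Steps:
G(s, n) = n*s
E = 1070371/88854 (E = 5548/472 + (-40*(24 - 2))/(916 - 1*3928) = 5548*(1/472) + (-40*22)/(916 - 3928) = 1387/118 - 880/(-3012) = 1387/118 - 880*(-1/3012) = 1387/118 + 220/753 = 1070371/88854 ≈ 12.046)
((E + G(-42, 24)) - 20378) + 31342 = ((1070371/88854 + 24*(-42)) - 20378) + 31342 = ((1070371/88854 - 1008) - 20378) + 31342 = (-88494461/88854 - 20378) + 31342 = -1899161273/88854 + 31342 = 885700795/88854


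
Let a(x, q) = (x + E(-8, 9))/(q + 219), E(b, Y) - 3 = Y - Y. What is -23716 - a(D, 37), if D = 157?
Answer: -189733/8 ≈ -23717.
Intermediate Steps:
E(b, Y) = 3 (E(b, Y) = 3 + (Y - Y) = 3 + 0 = 3)
a(x, q) = (3 + x)/(219 + q) (a(x, q) = (x + 3)/(q + 219) = (3 + x)/(219 + q))
-23716 - a(D, 37) = -23716 - (3 + 157)/(219 + 37) = -23716 - 160/256 = -23716 - 1*5/8 = -23716 - 5/8 = -189733/8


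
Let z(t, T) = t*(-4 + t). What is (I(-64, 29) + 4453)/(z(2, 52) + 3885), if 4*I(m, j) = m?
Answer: 4437/3881 ≈ 1.1433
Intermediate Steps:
I(m, j) = m/4
(I(-64, 29) + 4453)/(z(2, 52) + 3885) = ((1/4)*(-64) + 4453)/(2*(-4 + 2) + 3885) = (-16 + 4453)/(2*(-2) + 3885) = 4437/(-4 + 3885) = 4437/3881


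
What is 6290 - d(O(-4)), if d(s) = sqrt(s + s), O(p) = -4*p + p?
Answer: 6290 - 2*sqrt(6) ≈ 6285.1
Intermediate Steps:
O(p) = -3*p
d(s) = sqrt(2)*sqrt(s) (d(s) = sqrt(2*s) = sqrt(2)*sqrt(s))
6290 - d(O(-4)) = 6290 - sqrt(2)*sqrt(-3*(-4)) = 6290 - sqrt(2)*sqrt(12) = 6290 - sqrt(2)*2*sqrt(3) = 6290 - 2*sqrt(6)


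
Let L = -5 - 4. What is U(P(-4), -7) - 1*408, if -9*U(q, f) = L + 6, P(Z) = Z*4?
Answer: -1223/3 ≈ -407.67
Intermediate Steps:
L = -9
P(Z) = 4*Z
U(q, f) = ⅓ (U(q, f) = -(-9 + 6)/9 = -⅑*(-3) = ⅓)
U(P(-4), -7) - 1*408 = ⅓ - 1*408 = ⅓ - 408 = -1223/3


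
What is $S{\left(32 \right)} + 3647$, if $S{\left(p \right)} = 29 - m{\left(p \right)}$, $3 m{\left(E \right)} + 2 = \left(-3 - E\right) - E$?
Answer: $3699$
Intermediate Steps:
$m{\left(E \right)} = - \frac{5}{3} - \frac{2 E}{3}$ ($m{\left(E \right)} = - \frac{2}{3} + \frac{\left(-3 - E\right) - E}{3} = - \frac{2}{3} + \frac{-3 - 2 E}{3} = - \frac{2}{3} - \left(1 + \frac{2 E}{3}\right) = - \frac{5}{3} - \frac{2 E}{3}$)
$S{\left(p \right)} = \frac{92}{3} + \frac{2 p}{3}$ ($S{\left(p \right)} = 29 - \left(- \frac{5}{3} - \frac{2 p}{3}\right) = 29 + \left(\frac{5}{3} + \frac{2 p}{3}\right) = \frac{92}{3} + \frac{2 p}{3}$)
$S{\left(32 \right)} + 3647 = \left(\frac{92}{3} + \frac{2}{3} \cdot 32\right) + 3647 = \left(\frac{92}{3} + \frac{64}{3}\right) + 3647 = 52 + 3647 = 3699$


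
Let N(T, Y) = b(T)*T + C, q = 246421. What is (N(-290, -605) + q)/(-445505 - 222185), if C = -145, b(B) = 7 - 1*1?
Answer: -5316/14515 ≈ -0.36624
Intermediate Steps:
b(B) = 6 (b(B) = 7 - 1 = 6)
N(T, Y) = -145 + 6*T (N(T, Y) = 6*T - 145 = -145 + 6*T)
(N(-290, -605) + q)/(-445505 - 222185) = ((-145 + 6*(-290)) + 246421)/(-445505 - 222185) = ((-145 - 1740) + 246421)/(-667690) = (-1885 + 246421)*(-1/667690) = 244536*(-1/667690) = -5316/14515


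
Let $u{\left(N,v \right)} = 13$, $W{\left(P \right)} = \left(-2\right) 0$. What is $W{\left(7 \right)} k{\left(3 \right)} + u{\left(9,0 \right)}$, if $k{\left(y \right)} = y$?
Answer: $13$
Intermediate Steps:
$W{\left(P \right)} = 0$
$W{\left(7 \right)} k{\left(3 \right)} + u{\left(9,0 \right)} = 0 \cdot 3 + 13 = 0 + 13 = 13$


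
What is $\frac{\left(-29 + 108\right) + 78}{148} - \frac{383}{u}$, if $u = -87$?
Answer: $\frac{70343}{12876} \approx 5.4631$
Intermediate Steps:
$\frac{\left(-29 + 108\right) + 78}{148} - \frac{383}{u} = \frac{\left(-29 + 108\right) + 78}{148} - \frac{383}{-87} = \left(79 + 78\right) \frac{1}{148} - - \frac{383}{87} = 157 \cdot \frac{1}{148} + \frac{383}{87} = \frac{157}{148} + \frac{383}{87} = \frac{70343}{12876}$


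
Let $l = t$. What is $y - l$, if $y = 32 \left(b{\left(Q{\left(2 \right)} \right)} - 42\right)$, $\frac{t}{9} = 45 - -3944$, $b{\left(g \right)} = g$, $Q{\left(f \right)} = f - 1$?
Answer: $-37213$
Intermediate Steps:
$Q{\left(f \right)} = -1 + f$ ($Q{\left(f \right)} = f - 1 = -1 + f$)
$t = 35901$ ($t = 9 \left(45 - -3944\right) = 9 \left(45 + 3944\right) = 9 \cdot 3989 = 35901$)
$y = -1312$ ($y = 32 \left(\left(-1 + 2\right) - 42\right) = 32 \left(1 - 42\right) = 32 \left(-41\right) = -1312$)
$l = 35901$
$y - l = -1312 - 35901 = -37213$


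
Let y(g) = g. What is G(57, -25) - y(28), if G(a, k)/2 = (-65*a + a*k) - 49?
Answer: -10386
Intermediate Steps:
G(a, k) = -98 - 130*a + 2*a*k (G(a, k) = 2*((-65*a + a*k) - 49) = 2*(-49 - 65*a + a*k) = -98 - 130*a + 2*a*k)
G(57, -25) - y(28) = (-98 - 130*57 + 2*57*(-25)) - 1*28 = (-98 - 7410 - 2850) - 28 = -10358 - 28 = -10386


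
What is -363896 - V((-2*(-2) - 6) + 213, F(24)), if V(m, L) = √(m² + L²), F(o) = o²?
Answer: -363896 - √376297 ≈ -3.6451e+5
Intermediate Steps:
V(m, L) = √(L² + m²)
-363896 - V((-2*(-2) - 6) + 213, F(24)) = -363896 - √((24²)² + ((-2*(-2) - 6) + 213)²) = -363896 - √(576² + ((4 - 6) + 213)²) = -363896 - √(331776 + (-2 + 213)²) = -363896 - √(331776 + 211²) = -363896 - √(331776 + 44521) = -363896 - √376297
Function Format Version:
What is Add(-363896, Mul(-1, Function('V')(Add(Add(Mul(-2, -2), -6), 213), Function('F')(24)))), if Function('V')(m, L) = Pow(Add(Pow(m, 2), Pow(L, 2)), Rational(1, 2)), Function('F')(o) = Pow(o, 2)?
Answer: Add(-363896, Mul(-1, Pow(376297, Rational(1, 2)))) ≈ -3.6451e+5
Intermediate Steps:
Function('V')(m, L) = Pow(Add(Pow(L, 2), Pow(m, 2)), Rational(1, 2))
Add(-363896, Mul(-1, Function('V')(Add(Add(Mul(-2, -2), -6), 213), Function('F')(24)))) = Add(-363896, Mul(-1, Pow(Add(Pow(Pow(24, 2), 2), Pow(Add(Add(Mul(-2, -2), -6), 213), 2)), Rational(1, 2)))) = Add(-363896, Mul(-1, Pow(Add(Pow(576, 2), Pow(Add(Add(4, -6), 213), 2)), Rational(1, 2)))) = Add(-363896, Mul(-1, Pow(Add(331776, Pow(Add(-2, 213), 2)), Rational(1, 2)))) = Add(-363896, Mul(-1, Pow(Add(331776, Pow(211, 2)), Rational(1, 2)))) = Add(-363896, Mul(-1, Pow(Add(331776, 44521), Rational(1, 2)))) = Add(-363896, Mul(-1, Pow(376297, Rational(1, 2))))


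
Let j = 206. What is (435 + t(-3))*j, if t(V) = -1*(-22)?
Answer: 94142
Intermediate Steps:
t(V) = 22
(435 + t(-3))*j = (435 + 22)*206 = 457*206 = 94142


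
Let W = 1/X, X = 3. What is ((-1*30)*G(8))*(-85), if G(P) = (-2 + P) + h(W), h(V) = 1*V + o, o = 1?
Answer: 18700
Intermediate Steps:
W = ⅓ (W = 1/3 = ⅓ ≈ 0.33333)
h(V) = 1 + V (h(V) = 1*V + 1 = V + 1 = 1 + V)
G(P) = -⅔ + P (G(P) = (-2 + P) + (1 + ⅓) = (-2 + P) + 4/3 = -⅔ + P)
((-1*30)*G(8))*(-85) = ((-1*30)*(-⅔ + 8))*(-85) = -30*22/3*(-85) = -220*(-85) = 18700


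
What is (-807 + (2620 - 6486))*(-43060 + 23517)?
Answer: 91324439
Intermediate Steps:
(-807 + (2620 - 6486))*(-43060 + 23517) = (-807 - 3866)*(-19543) = -4673*(-19543) = 91324439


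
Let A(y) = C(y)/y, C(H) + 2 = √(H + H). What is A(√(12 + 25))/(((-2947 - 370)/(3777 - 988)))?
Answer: 2789*√37*(2 - √2*37^(¼))/122729 ≈ -0.20567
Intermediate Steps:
C(H) = -2 + √2*√H (C(H) = -2 + √(H + H) = -2 + √(2*H) = -2 + √2*√H)
A(y) = (-2 + √2*√y)/y
A(√(12 + 25))/(((-2947 - 370)/(3777 - 988))) = ((-2 + √2*√(√(12 + 25)))/(√(12 + 25)))/(((-2947 - 370)/(3777 - 988))) = ((-2 + √2*√(√37))/(√37))/((-3317/2789)) = ((√37/37)*(-2 + √2*37^(¼)))/((-3317*1/2789)) = (√37*(-2 + √2*37^(¼))/37)/(-3317/2789) = (√37*(-2 + √2*37^(¼))/37)*(-2789/3317) = -2789*√37*(-2 + √2*37^(¼))/122729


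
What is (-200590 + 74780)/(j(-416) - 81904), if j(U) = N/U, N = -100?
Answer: 13084240/8517991 ≈ 1.5361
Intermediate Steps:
j(U) = -100/U
(-200590 + 74780)/(j(-416) - 81904) = (-200590 + 74780)/(-100/(-416) - 81904) = -125810/(-100*(-1/416) - 81904) = -125810/(25/104 - 81904) = -125810/(-8517991/104) = -125810*(-104/8517991) = 13084240/8517991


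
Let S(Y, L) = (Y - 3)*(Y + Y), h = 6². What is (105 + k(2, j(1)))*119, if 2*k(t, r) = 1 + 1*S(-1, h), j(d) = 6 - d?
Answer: 26061/2 ≈ 13031.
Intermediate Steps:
h = 36
S(Y, L) = 2*Y*(-3 + Y) (S(Y, L) = (-3 + Y)*(2*Y) = 2*Y*(-3 + Y))
k(t, r) = 9/2 (k(t, r) = (1 + 1*(2*(-1)*(-3 - 1)))/2 = (1 + 1*(2*(-1)*(-4)))/2 = (1 + 1*8)/2 = (1 + 8)/2 = (½)*9 = 9/2)
(105 + k(2, j(1)))*119 = (105 + 9/2)*119 = (219/2)*119 = 26061/2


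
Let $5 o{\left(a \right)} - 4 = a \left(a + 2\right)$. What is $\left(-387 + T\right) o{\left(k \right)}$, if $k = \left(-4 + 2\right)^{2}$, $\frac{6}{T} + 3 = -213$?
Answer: $- \frac{97531}{45} \approx -2167.4$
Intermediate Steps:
$T = - \frac{1}{36}$ ($T = \frac{6}{-3 - 213} = \frac{6}{-216} = 6 \left(- \frac{1}{216}\right) = - \frac{1}{36} \approx -0.027778$)
$k = 4$ ($k = \left(-2\right)^{2} = 4$)
$o{\left(a \right)} = \frac{4}{5} + \frac{a \left(2 + a\right)}{5}$ ($o{\left(a \right)} = \frac{4}{5} + \frac{a \left(a + 2\right)}{5} = \frac{4}{5} + \frac{a \left(2 + a\right)}{5}$)
$\left(-387 + T\right) o{\left(k \right)} = \left(-387 - \frac{1}{36}\right) \left(\frac{4}{5} + \frac{4^{2}}{5} + \frac{2}{5} \cdot 4\right) = - \frac{13933 \left(\frac{4}{5} + \frac{1}{5} \cdot 16 + \frac{8}{5}\right)}{36} = - \frac{13933 \left(\frac{4}{5} + \frac{16}{5} + \frac{8}{5}\right)}{36} = \left(- \frac{13933}{36}\right) \frac{28}{5} = - \frac{97531}{45}$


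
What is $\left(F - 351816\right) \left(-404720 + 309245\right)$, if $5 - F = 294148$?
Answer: $61672935525$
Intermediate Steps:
$F = -294143$ ($F = 5 - 294148 = -294143$)
$\left(F - 351816\right) \left(-404720 + 309245\right) = \left(-294143 - 351816\right) \left(-404720 + 309245\right) = \left(-294143 - 351816\right) \left(-95475\right) = \left(-645959\right) \left(-95475\right) = 61672935525$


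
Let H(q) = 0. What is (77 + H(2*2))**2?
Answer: 5929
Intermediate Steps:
(77 + H(2*2))**2 = (77 + 0)**2 = 77**2 = 5929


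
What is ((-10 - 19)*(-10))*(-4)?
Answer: -1160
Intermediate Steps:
((-10 - 19)*(-10))*(-4) = -29*(-10)*(-4) = 290*(-4) = -1160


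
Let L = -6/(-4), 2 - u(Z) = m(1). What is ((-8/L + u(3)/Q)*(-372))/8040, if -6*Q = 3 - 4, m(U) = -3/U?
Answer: -1147/1005 ≈ -1.1413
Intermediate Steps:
u(Z) = 5 (u(Z) = 2 - (-3)/1 = 2 - (-3) = 2 - 1*(-3) = 2 + 3 = 5)
Q = 1/6 (Q = -(3 - 4)/6 = -1/6*(-1) = 1/6 ≈ 0.16667)
L = 3/2 (L = -6*(-1/4) = 3/2 ≈ 1.5000)
((-8/L + u(3)/Q)*(-372))/8040 = ((-8/3/2 + 5/(1/6))*(-372))/8040 = ((-8*2/3 + 5*6)*(-372))*(1/8040) = ((-16/3 + 30)*(-372))*(1/8040) = ((74/3)*(-372))*(1/8040) = -9176*1/8040 = -1147/1005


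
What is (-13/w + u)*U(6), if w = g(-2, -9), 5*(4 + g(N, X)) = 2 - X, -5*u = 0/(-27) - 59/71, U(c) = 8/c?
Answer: 94424/9585 ≈ 9.8512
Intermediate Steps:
u = 59/355 (u = -(0/(-27) - 59/71)/5 = -(0*(-1/27) - 59*1/71)/5 = -(0 - 59/71)/5 = -⅕*(-59/71) = 59/355 ≈ 0.16620)
g(N, X) = -18/5 - X/5 (g(N, X) = -4 + (2 - X)/5 = -4 + (⅖ - X/5) = -18/5 - X/5)
w = -9/5 (w = -18/5 - ⅕*(-9) = -18/5 + 9/5 = -9/5 ≈ -1.8000)
(-13/w + u)*U(6) = (-13/(-9/5) + 59/355)*(8/6) = (-13*(-5/9) + 59/355)*(8*(⅙)) = (65/9 + 59/355)*(4/3) = (23606/3195)*(4/3) = 94424/9585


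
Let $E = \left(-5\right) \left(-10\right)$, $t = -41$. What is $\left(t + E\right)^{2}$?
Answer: $81$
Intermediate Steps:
$E = 50$
$\left(t + E\right)^{2} = \left(-41 + 50\right)^{2} = 9^{2} = 81$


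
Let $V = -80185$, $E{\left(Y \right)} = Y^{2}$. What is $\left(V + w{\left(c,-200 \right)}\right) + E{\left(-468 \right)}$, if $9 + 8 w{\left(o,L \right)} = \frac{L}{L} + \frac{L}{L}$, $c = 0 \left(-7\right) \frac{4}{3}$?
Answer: $\frac{1110705}{8} \approx 1.3884 \cdot 10^{5}$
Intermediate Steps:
$c = 0$ ($c = 0 \cdot 4 \cdot \frac{1}{3} = 0 \cdot \frac{4}{3} = 0$)
$w{\left(o,L \right)} = - \frac{7}{8}$ ($w{\left(o,L \right)} = - \frac{9}{8} + \frac{\frac{L}{L} + \frac{L}{L}}{8} = - \frac{9}{8} + \frac{1 + 1}{8} = - \frac{9}{8} + \frac{1}{8} \cdot 2 = - \frac{9}{8} + \frac{1}{4} = - \frac{7}{8}$)
$\left(V + w{\left(c,-200 \right)}\right) + E{\left(-468 \right)} = \left(-80185 - \frac{7}{8}\right) + \left(-468\right)^{2} = - \frac{641487}{8} + 219024 = \frac{1110705}{8}$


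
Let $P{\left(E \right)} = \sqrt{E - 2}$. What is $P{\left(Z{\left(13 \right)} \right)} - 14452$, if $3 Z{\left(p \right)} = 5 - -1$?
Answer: $-14452$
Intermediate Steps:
$Z{\left(p \right)} = 2$ ($Z{\left(p \right)} = \frac{5 - -1}{3} = \frac{5 + 1}{3} = \frac{1}{3} \cdot 6 = 2$)
$P{\left(E \right)} = \sqrt{-2 + E}$
$P{\left(Z{\left(13 \right)} \right)} - 14452 = \sqrt{-2 + 2} - 14452 = \sqrt{0} - 14452 = 0 - 14452 = -14452$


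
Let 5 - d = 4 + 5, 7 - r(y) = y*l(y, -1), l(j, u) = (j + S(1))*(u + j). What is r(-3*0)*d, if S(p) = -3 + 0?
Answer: -28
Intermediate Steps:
S(p) = -3
l(j, u) = (-3 + j)*(j + u) (l(j, u) = (j - 3)*(u + j) = (-3 + j)*(j + u))
r(y) = 7 - y*(3 + y² - 4*y) (r(y) = 7 - y*(y² - 3*y - 3*(-1) + y*(-1)) = 7 - y*(y² - 3*y + 3 - y) = 7 - y*(3 + y² - 4*y))
d = -4 (d = 5 - (4 + 5) = 5 - 1*9 = 5 - 9 = -4)
r(-3*0)*d = (7 - (-3*0)*(3 + (-3*0)² - (-4)*3*0))*(-4) = (7 - (-1*0)*(3 + (-1*0)² - (-4)*0))*(-4) = (7 - 1*0*(3 + 0² - 4*0))*(-4) = (7 - 1*0*(3 + 0 + 0))*(-4) = (7 - 1*0*3)*(-4) = (7 + 0)*(-4) = 7*(-4) = -28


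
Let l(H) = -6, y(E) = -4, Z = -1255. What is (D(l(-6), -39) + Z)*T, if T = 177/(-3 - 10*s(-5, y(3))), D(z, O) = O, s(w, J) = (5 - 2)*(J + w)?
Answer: -76346/89 ≈ -857.82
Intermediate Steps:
s(w, J) = 3*J + 3*w (s(w, J) = 3*(J + w) = 3*J + 3*w)
T = 59/89 (T = 177/(-3 - 10*(3*(-4) + 3*(-5))) = 177/(-3 - 10*(-12 - 15)) = 177/(-3 - 10*(-27)) = 177/(-3 + 270) = 177/267 = 177*(1/267) = 59/89 ≈ 0.66292)
(D(l(-6), -39) + Z)*T = (-39 - 1255)*(59/89) = -1294*59/89 = -76346/89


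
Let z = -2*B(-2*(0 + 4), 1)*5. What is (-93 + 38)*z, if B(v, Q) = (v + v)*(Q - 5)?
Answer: 35200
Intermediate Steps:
B(v, Q) = 2*v*(-5 + Q) (B(v, Q) = (2*v)*(-5 + Q) = 2*v*(-5 + Q))
z = -640 (z = -4*(-2*(0 + 4))*(-5 + 1)*5 = -4*(-2*4)*(-4)*5 = -4*(-8)*(-4)*5 = -2*64*5 = -128*5 = -640)
(-93 + 38)*z = (-93 + 38)*(-640) = -55*(-640) = 35200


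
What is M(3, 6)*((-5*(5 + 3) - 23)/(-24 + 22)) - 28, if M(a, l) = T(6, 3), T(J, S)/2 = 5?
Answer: 287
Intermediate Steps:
T(J, S) = 10 (T(J, S) = 2*5 = 10)
M(a, l) = 10
M(3, 6)*((-5*(5 + 3) - 23)/(-24 + 22)) - 28 = 10*((-5*(5 + 3) - 23)/(-24 + 22)) - 28 = 10*((-5*8 - 23)/(-2)) - 28 = 10*((-40 - 23)*(-1/2)) - 28 = 10*(-63*(-1/2)) - 28 = 10*(63/2) - 28 = 315 - 28 = 287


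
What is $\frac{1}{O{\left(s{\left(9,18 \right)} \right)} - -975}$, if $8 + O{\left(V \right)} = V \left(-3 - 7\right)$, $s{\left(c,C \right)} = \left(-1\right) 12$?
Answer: $\frac{1}{1087} \approx 0.00091996$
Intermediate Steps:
$s{\left(c,C \right)} = -12$
$O{\left(V \right)} = -8 - 10 V$ ($O{\left(V \right)} = -8 + V \left(-3 - 7\right) = -8 + V \left(-10\right) = -8 - 10 V$)
$\frac{1}{O{\left(s{\left(9,18 \right)} \right)} - -975} = \frac{1}{\left(-8 - -120\right) - -975} = \frac{1}{\left(-8 + 120\right) + 975} = \frac{1}{112 + 975} = \frac{1}{1087}$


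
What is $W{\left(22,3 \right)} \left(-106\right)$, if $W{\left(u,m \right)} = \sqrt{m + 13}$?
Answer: $-424$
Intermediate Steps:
$W{\left(u,m \right)} = \sqrt{13 + m}$
$W{\left(22,3 \right)} \left(-106\right) = \sqrt{13 + 3} \left(-106\right) = \sqrt{16} \left(-106\right) = 4 \left(-106\right) = -424$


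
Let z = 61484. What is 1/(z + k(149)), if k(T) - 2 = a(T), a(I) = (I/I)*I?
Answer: 1/61635 ≈ 1.6225e-5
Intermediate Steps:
a(I) = I (a(I) = 1*I = I)
k(T) = 2 + T
1/(z + k(149)) = 1/(61484 + (2 + 149)) = 1/(61484 + 151) = 1/61635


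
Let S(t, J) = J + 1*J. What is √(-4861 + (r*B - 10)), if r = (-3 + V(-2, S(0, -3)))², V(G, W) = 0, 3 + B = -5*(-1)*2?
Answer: 2*I*√1202 ≈ 69.34*I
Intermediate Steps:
B = 7 (B = -3 - 5*(-1)*2 = -3 + 5*2 = -3 + 10 = 7)
S(t, J) = 2*J (S(t, J) = J + J = 2*J)
r = 9 (r = (-3 + 0)² = (-3)² = 9)
√(-4861 + (r*B - 10)) = √(-4861 + (9*7 - 10)) = √(-4861 + (63 - 10)) = √(-4861 + 53) = √(-4808) = 2*I*√1202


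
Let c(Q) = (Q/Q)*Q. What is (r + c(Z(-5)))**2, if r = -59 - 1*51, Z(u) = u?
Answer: 13225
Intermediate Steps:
c(Q) = Q (c(Q) = 1*Q = Q)
r = -110 (r = -59 - 51 = -110)
(r + c(Z(-5)))**2 = (-110 - 5)**2 = (-115)**2 = 13225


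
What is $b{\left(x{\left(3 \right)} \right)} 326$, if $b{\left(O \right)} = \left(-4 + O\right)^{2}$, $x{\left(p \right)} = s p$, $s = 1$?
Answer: $326$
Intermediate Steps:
$x{\left(p \right)} = p$ ($x{\left(p \right)} = 1 p = p$)
$b{\left(x{\left(3 \right)} \right)} 326 = \left(-4 + 3\right)^{2} \cdot 326 = \left(-1\right)^{2} \cdot 326 = 1 \cdot 326 = 326$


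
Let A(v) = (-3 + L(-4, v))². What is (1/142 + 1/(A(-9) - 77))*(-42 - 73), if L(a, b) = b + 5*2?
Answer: 7935/10366 ≈ 0.76548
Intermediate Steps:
L(a, b) = 10 + b (L(a, b) = b + 10 = 10 + b)
A(v) = (7 + v)² (A(v) = (-3 + (10 + v))² = (7 + v)²)
(1/142 + 1/(A(-9) - 77))*(-42 - 73) = (1/142 + 1/((7 - 9)² - 77))*(-42 - 73) = (1/142 + 1/((-2)² - 77))*(-115) = (1/142 + 1/(4 - 77))*(-115) = (1/142 + 1/(-73))*(-115) = (1/142 - 1/73)*(-115) = -69/10366*(-115) = 7935/10366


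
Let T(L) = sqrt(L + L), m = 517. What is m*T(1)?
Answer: 517*sqrt(2) ≈ 731.15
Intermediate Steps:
T(L) = sqrt(2)*sqrt(L) (T(L) = sqrt(2*L) = sqrt(2)*sqrt(L))
m*T(1) = 517*(sqrt(2)*sqrt(1)) = 517*(sqrt(2)*1) = 517*sqrt(2)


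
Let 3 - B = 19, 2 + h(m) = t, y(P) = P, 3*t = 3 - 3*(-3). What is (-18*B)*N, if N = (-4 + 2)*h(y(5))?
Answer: -1152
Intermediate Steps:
t = 4 (t = (3 - 3*(-3))/3 = (3 + 9)/3 = (1/3)*12 = 4)
h(m) = 2 (h(m) = -2 + 4 = 2)
B = -16 (B = 3 - 1*19 = 3 - 19 = -16)
N = -4 (N = (-4 + 2)*2 = -2*2 = -4)
(-18*B)*N = -18*(-16)*(-4) = 288*(-4) = -1152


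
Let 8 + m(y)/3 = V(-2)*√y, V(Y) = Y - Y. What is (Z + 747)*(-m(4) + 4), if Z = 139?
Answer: 24808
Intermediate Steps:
V(Y) = 0
m(y) = -24 (m(y) = -24 + 3*(0*√y) = -24 + 3*0 = -24 + 0 = -24)
(Z + 747)*(-m(4) + 4) = (139 + 747)*(-1*(-24) + 4) = 886*(24 + 4) = 886*28 = 24808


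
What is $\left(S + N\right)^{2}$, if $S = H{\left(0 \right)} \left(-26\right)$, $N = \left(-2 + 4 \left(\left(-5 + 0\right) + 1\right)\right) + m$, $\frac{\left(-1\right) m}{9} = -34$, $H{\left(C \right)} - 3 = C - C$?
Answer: $44100$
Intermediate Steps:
$H{\left(C \right)} = 3$ ($H{\left(C \right)} = 3 + \left(C - C\right) = 3 + 0 = 3$)
$m = 306$ ($m = \left(-9\right) \left(-34\right) = 306$)
$N = 288$ ($N = \left(-2 + 4 \left(\left(-5 + 0\right) + 1\right)\right) + 306 = \left(-2 + 4 \left(-5 + 1\right)\right) + 306 = \left(-2 + 4 \left(-4\right)\right) + 306 = \left(-2 - 16\right) + 306 = -18 + 306 = 288$)
$S = -78$ ($S = 3 \left(-26\right) = -78$)
$\left(S + N\right)^{2} = \left(-78 + 288\right)^{2} = 210^{2} = 44100$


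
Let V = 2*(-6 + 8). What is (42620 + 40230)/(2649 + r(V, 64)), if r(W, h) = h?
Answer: 82850/2713 ≈ 30.538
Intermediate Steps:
V = 4 (V = 2*2 = 4)
(42620 + 40230)/(2649 + r(V, 64)) = (42620 + 40230)/(2649 + 64) = 82850/2713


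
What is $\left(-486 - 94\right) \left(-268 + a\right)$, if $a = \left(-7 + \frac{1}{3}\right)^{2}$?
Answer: $\frac{1166960}{9} \approx 1.2966 \cdot 10^{5}$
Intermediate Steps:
$a = \frac{400}{9}$ ($a = \left(-7 + \frac{1}{3}\right)^{2} = \left(- \frac{20}{3}\right)^{2} = \frac{400}{9} \approx 44.444$)
$\left(-486 - 94\right) \left(-268 + a\right) = \left(-486 - 94\right) \left(-268 + \frac{400}{9}\right) = \left(-580\right) \left(- \frac{2012}{9}\right) = \frac{1166960}{9}$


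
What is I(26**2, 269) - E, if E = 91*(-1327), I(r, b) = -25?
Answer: 120732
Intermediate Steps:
E = -120757
I(26**2, 269) - E = -25 - 1*(-120757) = -25 + 120757 = 120732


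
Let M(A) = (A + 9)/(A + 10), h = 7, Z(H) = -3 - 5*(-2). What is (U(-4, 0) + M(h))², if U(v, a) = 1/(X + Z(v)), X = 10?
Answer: 1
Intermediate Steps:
Z(H) = 7 (Z(H) = -3 + 10 = 7)
M(A) = (9 + A)/(10 + A)
U(v, a) = 1/17 (U(v, a) = 1/(10 + 7) = 1/17)
(U(-4, 0) + M(h))² = (1/17 + (9 + 7)/(10 + 7))² = (1/17 + 16/17)² = 1² = 1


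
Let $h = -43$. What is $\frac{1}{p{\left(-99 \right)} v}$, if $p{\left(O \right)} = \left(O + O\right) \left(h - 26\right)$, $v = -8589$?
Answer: $- \frac{1}{117342918} \approx -8.522 \cdot 10^{-9}$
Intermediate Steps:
$p{\left(O \right)} = - 138 O$ ($p{\left(O \right)} = \left(O + O\right) \left(-43 - 26\right) = 2 O \left(-69\right) = - 138 O$)
$\frac{1}{p{\left(-99 \right)} v} = \frac{1}{\left(-138\right) \left(-99\right) \left(-8589\right)} = \frac{1}{13662} \left(- \frac{1}{8589}\right) = - \frac{1}{117342918}$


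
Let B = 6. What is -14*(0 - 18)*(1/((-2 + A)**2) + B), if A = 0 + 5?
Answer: 1540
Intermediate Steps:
A = 5
-14*(0 - 18)*(1/((-2 + A)**2) + B) = -14*(0 - 18)*(1/((-2 + 5)**2) + 6) = -(-252)*(1/(3**2) + 6) = -(-252)*(1/9 + 6) = -(-252)*55/9 = -14*(-110) = 1540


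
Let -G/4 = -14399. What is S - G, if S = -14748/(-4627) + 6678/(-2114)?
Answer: -40240980623/698677 ≈ -57596.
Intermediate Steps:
G = 57596 (G = -4*(-14399) = 57596)
S = 19869/698677 (S = -14748*(-1/4627) + 6678*(-1/2114) = 14748/4627 - 477/151 = 19869/698677 ≈ 0.028438)
S - G = 19869/698677 - 1*57596 = 19869/698677 - 57596 = -40240980623/698677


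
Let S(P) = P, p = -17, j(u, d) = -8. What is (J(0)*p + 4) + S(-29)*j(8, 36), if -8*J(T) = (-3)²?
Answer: 2041/8 ≈ 255.13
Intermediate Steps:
J(T) = -9/8 (J(T) = -⅛*(-3)² = -⅛*9 = -9/8)
(J(0)*p + 4) + S(-29)*j(8, 36) = (-9/8*(-17) + 4) - 29*(-8) = (153/8 + 4) + 232 = 185/8 + 232 = 2041/8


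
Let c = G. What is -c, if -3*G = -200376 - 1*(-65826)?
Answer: -44850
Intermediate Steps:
G = 44850 (G = -(-200376 - 1*(-65826))/3 = -(-200376 + 65826)/3 = -1/3*(-134550) = 44850)
c = 44850
-c = -1*44850 = -44850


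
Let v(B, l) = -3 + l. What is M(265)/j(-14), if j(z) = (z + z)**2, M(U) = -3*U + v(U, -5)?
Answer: -803/784 ≈ -1.0242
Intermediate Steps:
M(U) = -8 - 3*U (M(U) = -3*U + (-3 - 5) = -3*U - 8 = -8 - 3*U)
j(z) = 4*z**2 (j(z) = (2*z)**2 = 4*z**2)
M(265)/j(-14) = (-8 - 3*265)/((4*(-14)**2)) = (-8 - 795)/((4*196)) = -803/784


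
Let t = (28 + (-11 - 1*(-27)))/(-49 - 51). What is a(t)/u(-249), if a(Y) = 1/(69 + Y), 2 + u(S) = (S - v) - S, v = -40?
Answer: 25/65132 ≈ 0.00038384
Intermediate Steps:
u(S) = 38 (u(S) = -2 + ((S - 1*(-40)) - S) = -2 + ((S + 40) - S) = -2 + ((40 + S) - S) = -2 + 40 = 38)
t = -11/25 (t = (28 + (-11 + 27))/(-100) = (28 + 16)*(-1/100) = 44*(-1/100) = -11/25 ≈ -0.44000)
a(t)/u(-249) = 1/((69 - 11/25)*38) = (1/38)/(1714/25) = (25/1714)*(1/38) = 25/65132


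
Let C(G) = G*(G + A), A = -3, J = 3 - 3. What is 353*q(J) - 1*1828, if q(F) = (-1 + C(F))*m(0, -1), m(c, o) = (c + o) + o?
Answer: -1122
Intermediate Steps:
J = 0
m(c, o) = c + 2*o
C(G) = G*(-3 + G) (C(G) = G*(G - 3) = G*(-3 + G))
q(F) = 2 - 2*F*(-3 + F) (q(F) = (-1 + F*(-3 + F))*(0 + 2*(-1)) = (-1 + F*(-3 + F))*(0 - 2) = (-1 + F*(-3 + F))*(-2) = 2 - 2*F*(-3 + F))
353*q(J) - 1*1828 = 353*(2 - 2*0*(-3 + 0)) - 1*1828 = 353*(2 - 2*0*(-3)) - 1828 = 353*(2 + 0) - 1828 = 353*2 - 1828 = 706 - 1828 = -1122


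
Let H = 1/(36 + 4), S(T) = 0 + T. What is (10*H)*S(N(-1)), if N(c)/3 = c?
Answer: -¾ ≈ -0.75000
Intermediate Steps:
N(c) = 3*c
S(T) = T
H = 1/40 ≈ 0.025000
(10*H)*S(N(-1)) = (10*(1/40))*(3*(-1)) = (¼)*(-3) = -¾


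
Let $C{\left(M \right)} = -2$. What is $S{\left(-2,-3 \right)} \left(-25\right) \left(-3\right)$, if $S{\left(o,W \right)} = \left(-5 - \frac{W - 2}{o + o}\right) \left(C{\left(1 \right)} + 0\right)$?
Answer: $\frac{1875}{2} \approx 937.5$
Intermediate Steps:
$S{\left(o,W \right)} = 10 + \frac{-2 + W}{o}$ ($S{\left(o,W \right)} = \left(-5 - \frac{W - 2}{o + o}\right) \left(-2 + 0\right) = \left(-5 - \frac{-2 + W}{2 o}\right) \left(-2\right) = 10 + \frac{-2 + W}{o}$)
$S{\left(-2,-3 \right)} \left(-25\right) \left(-3\right) = \frac{-2 - 3 + 10 \left(-2\right)}{-2} \left(-25\right) \left(-3\right) = - \frac{-2 - 3 - 20}{2} \left(-25\right) \left(-3\right) = \left(- \frac{1}{2}\right) \left(-25\right) \left(-25\right) \left(-3\right) = \frac{25}{2} \left(-25\right) \left(-3\right) = \left(- \frac{625}{2}\right) \left(-3\right) = \frac{1875}{2}$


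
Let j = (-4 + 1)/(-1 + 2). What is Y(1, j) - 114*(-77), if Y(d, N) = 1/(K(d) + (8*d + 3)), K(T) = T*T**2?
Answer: 105337/12 ≈ 8778.1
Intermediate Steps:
K(T) = T**3
j = -3 (j = -3/1 = -3*1 = -3)
Y(d, N) = 1/(3 + d**3 + 8*d) (Y(d, N) = 1/(d**3 + (8*d + 3)) = 1/(d**3 + (3 + 8*d)) = 1/(3 + d**3 + 8*d))
Y(1, j) - 114*(-77) = 1/(3 + 1**3 + 8*1) - 114*(-77) = 1/(3 + 1 + 8) + 8778 = 1/12 + 8778 = 105337/12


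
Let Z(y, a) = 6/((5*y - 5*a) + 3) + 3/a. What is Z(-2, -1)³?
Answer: -216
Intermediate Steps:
Z(y, a) = 3/a + 6/(3 - 5*a + 5*y) (Z(y, a) = 6/((-5*a + 5*y) + 3) + 3/a = 6/(3 - 5*a + 5*y) + 3/a = 3/a + 6/(3 - 5*a + 5*y))
Z(-2, -1)³ = (3*(3 - 3*(-1) + 5*(-2))/(-1*(3 - 5*(-1) + 5*(-2))))³ = (3*(-1)*(3 + 3 - 10)/(3 + 5 - 10))³ = (3*(-1)*(-4)/(-2))³ = (3*(-1)*(-½)*(-4))³ = (-6)³ = -216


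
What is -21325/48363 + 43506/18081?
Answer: 3896833/1982883 ≈ 1.9652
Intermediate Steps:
-21325/48363 + 43506/18081 = -21325*1/48363 + 43506*(1/18081) = -21325/48363 + 4834/2009 = 3896833/1982883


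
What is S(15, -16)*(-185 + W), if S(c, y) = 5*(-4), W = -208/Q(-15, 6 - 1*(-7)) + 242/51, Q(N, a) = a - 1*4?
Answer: 622300/153 ≈ 4067.3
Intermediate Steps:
Q(N, a) = -4 + a (Q(N, a) = a - 4 = -4 + a)
W = -2810/153 (W = -208/(-4 + (6 - 1*(-7))) + 242/51 = -208/(-4 + (6 + 7)) + 242*(1/51) = -208/(-4 + 13) + 242/51 = -208/9 + 242/51 = -2810/153 ≈ -18.366)
S(c, y) = -20
S(15, -16)*(-185 + W) = -20*(-185 - 2810/153) = -20*(-31115/153) = 622300/153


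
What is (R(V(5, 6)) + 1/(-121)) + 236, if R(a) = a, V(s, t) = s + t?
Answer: 29886/121 ≈ 246.99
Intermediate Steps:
(R(V(5, 6)) + 1/(-121)) + 236 = ((5 + 6) + 1/(-121)) + 236 = (11 - 1/121) + 236 = 1330/121 + 236 = 29886/121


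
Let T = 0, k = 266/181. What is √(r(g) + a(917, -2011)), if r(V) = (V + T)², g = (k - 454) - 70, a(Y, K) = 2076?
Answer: 16*√35207070/181 ≈ 524.51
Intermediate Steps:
k = 266/181 (k = 266*(1/181) = 266/181 ≈ 1.4696)
g = -94578/181 (g = (266/181 - 454) - 70 = -81908/181 - 70 = -94578/181 ≈ -522.53)
r(V) = V² (r(V) = (V + 0)² = V²)
√(r(g) + a(917, -2011)) = √((-94578/181)² + 2076) = √(8944998084/32761 + 2076) = √(9013009920/32761) = 16*√35207070/181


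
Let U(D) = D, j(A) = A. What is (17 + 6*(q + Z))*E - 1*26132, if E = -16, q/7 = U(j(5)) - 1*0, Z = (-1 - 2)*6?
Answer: -28036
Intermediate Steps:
Z = -18 (Z = -3*6 = -18)
q = 35 (q = 7*(5 - 1*0) = 7*(5 + 0) = 7*5 = 35)
(17 + 6*(q + Z))*E - 1*26132 = (17 + 6*(35 - 18))*(-16) - 1*26132 = (17 + 6*17)*(-16) - 26132 = (17 + 102)*(-16) - 26132 = 119*(-16) - 26132 = -1904 - 26132 = -28036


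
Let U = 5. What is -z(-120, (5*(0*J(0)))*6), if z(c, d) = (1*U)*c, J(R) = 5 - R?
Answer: 600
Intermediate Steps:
z(c, d) = 5*c (z(c, d) = (1*5)*c = 5*c)
-z(-120, (5*(0*J(0)))*6) = -5*(-120) = -1*(-600) = 600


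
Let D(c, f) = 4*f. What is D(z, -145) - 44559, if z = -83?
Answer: -45139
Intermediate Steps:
D(z, -145) - 44559 = 4*(-145) - 44559 = -580 - 44559 = -45139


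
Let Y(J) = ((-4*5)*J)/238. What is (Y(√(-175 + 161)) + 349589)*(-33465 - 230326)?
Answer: -92218431899 + 2637910*I*√14/119 ≈ -9.2218e+10 + 82943.0*I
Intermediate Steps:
Y(J) = -10*J/119 (Y(J) = -20*J*(1/238) = -10*J/119)
(Y(√(-175 + 161)) + 349589)*(-33465 - 230326) = (-10*√(-175 + 161)/119 + 349589)*(-33465 - 230326) = (-10*I*√14/119 + 349589)*(-263791) = (349589 - 10*I*√14/119)*(-263791) = -92218431899 + 2637910*I*√14/119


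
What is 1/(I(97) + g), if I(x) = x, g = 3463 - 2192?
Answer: 1/1368 ≈ 0.00073099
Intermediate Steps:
g = 1271
1/(I(97) + g) = 1/(97 + 1271) = 1/1368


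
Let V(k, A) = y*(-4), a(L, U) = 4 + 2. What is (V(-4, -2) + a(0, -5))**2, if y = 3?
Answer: 36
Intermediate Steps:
a(L, U) = 6
V(k, A) = -12 (V(k, A) = 3*(-4) = -12)
(V(-4, -2) + a(0, -5))**2 = (-12 + 6)**2 = (-6)**2 = 36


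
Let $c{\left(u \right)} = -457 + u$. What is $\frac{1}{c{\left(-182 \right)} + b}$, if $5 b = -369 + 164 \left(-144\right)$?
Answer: $- \frac{1}{5436} \approx -0.00018396$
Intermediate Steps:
$b = -4797$ ($b = \frac{-369 + 164 \left(-144\right)}{5} = \frac{-369 - 23616}{5} = \frac{1}{5} \left(-23985\right) = -4797$)
$\frac{1}{c{\left(-182 \right)} + b} = \frac{1}{\left(-457 - 182\right) - 4797} = \frac{1}{-639 - 4797} = \frac{1}{-5436} = - \frac{1}{5436}$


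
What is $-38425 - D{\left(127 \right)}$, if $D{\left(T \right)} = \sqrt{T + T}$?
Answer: $-38425 - \sqrt{254} \approx -38441.0$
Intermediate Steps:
$D{\left(T \right)} = \sqrt{2} \sqrt{T}$ ($D{\left(T \right)} = \sqrt{2 T} = \sqrt{2} \sqrt{T}$)
$-38425 - D{\left(127 \right)} = -38425 - \sqrt{2} \sqrt{127} = -38425 - \sqrt{254}$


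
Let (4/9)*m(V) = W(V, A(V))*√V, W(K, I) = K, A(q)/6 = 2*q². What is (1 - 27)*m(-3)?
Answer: 351*I*√3/2 ≈ 303.98*I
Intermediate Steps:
A(q) = 12*q² (A(q) = 6*(2*q²) = 12*q²)
m(V) = 9*V^(3/2)/4 (m(V) = 9*(V*√V)/4 = 9*V^(3/2)/4)
(1 - 27)*m(-3) = (1 - 27)*(9*(-3)^(3/2)/4) = -117*(-3*I*√3)/2 = -(-351)*I*√3/2 = 351*I*√3/2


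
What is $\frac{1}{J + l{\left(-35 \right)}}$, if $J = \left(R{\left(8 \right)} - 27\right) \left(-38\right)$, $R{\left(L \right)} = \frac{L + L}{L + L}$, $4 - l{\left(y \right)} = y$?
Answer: $\frac{1}{1027} \approx 0.00097371$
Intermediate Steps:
$l{\left(y \right)} = 4 - y$
$R{\left(L \right)} = 1$ ($R{\left(L \right)} = \frac{2 L}{2 L} = 2 L \frac{1}{2 L} = 1$)
$J = 988$ ($J = \left(1 - 27\right) \left(-38\right) = \left(-26\right) \left(-38\right) = 988$)
$\frac{1}{J + l{\left(-35 \right)}} = \frac{1}{988 + \left(4 - -35\right)} = \frac{1}{988 + \left(4 + 35\right)} = \frac{1}{988 + 39} = \frac{1}{1027}$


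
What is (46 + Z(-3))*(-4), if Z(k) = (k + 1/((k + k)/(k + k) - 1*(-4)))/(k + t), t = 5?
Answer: -892/5 ≈ -178.40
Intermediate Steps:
Z(k) = (⅕ + k)/(5 + k) (Z(k) = (k + 1/((k + k)/(k + k) - 1*(-4)))/(k + 5) = (k + 1/((2*k)/((2*k)) + 4))/(5 + k) = (k + 1/((2*k)*(1/(2*k)) + 4))/(5 + k) = (k + 1/(1 + 4))/(5 + k) = (k + 1/5)/(5 + k) = (k + ⅕)/(5 + k) = (⅕ + k)/(5 + k))
(46 + Z(-3))*(-4) = (46 + (⅕ - 3)/(5 - 3))*(-4) = (46 - 14/5/2)*(-4) = (46 + (½)*(-14/5))*(-4) = (46 - 7/5)*(-4) = (223/5)*(-4) = -892/5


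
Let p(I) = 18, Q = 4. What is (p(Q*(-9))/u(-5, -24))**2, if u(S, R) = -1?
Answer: 324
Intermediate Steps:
(p(Q*(-9))/u(-5, -24))**2 = (18/(-1))**2 = (18*(-1))**2 = (-18)**2 = 324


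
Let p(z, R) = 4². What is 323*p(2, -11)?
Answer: 5168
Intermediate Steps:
p(z, R) = 16
323*p(2, -11) = 323*16 = 5168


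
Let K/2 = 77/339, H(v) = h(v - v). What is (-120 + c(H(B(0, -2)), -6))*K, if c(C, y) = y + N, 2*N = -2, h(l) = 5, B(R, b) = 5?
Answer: -19558/339 ≈ -57.693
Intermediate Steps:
N = -1 (N = (1/2)*(-2) = -1)
H(v) = 5
c(C, y) = -1 + y (c(C, y) = y - 1 = -1 + y)
K = 154/339 (K = 2*(77/339) = 154/339 ≈ 0.45428)
(-120 + c(H(B(0, -2)), -6))*K = (-120 + (-1 - 6))*(154/339) = (-120 - 7)*(154/339) = -127*154/339 = -19558/339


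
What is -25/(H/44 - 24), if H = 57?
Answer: 1100/999 ≈ 1.1011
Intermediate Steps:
-25/(H/44 - 24) = -25/(57/44 - 24) = -25/(-999/44) = -44/999*(-25) = 1100/999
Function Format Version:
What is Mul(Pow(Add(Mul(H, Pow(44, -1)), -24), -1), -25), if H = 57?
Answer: Rational(1100, 999) ≈ 1.1011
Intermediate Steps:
Mul(Pow(Add(Mul(H, Pow(44, -1)), -24), -1), -25) = Mul(Pow(Add(Mul(57, Pow(44, -1)), -24), -1), -25) = Mul(Pow(Add(Mul(57, Rational(1, 44)), -24), -1), -25) = Mul(Pow(Add(Rational(57, 44), -24), -1), -25) = Mul(Pow(Rational(-999, 44), -1), -25) = Mul(Rational(-44, 999), -25) = Rational(1100, 999)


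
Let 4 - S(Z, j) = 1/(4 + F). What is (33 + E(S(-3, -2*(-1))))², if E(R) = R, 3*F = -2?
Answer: 134689/100 ≈ 1346.9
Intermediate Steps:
F = -⅔ (F = (⅓)*(-2) = -⅔ ≈ -0.66667)
S(Z, j) = 37/10 (S(Z, j) = 4 - 1/(4 - ⅔) = 4 - 1/10/3 = 4 - 1*3/10 = 4 - 3/10 = 37/10)
(33 + E(S(-3, -2*(-1))))² = (33 + 37/10)² = (367/10)² = 134689/100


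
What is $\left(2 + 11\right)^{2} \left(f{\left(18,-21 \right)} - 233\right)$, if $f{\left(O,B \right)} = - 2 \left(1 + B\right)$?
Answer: $-32617$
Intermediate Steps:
$f{\left(O,B \right)} = -2 - 2 B$
$\left(2 + 11\right)^{2} \left(f{\left(18,-21 \right)} - 233\right) = \left(2 + 11\right)^{2} \left(\left(-2 - -42\right) - 233\right) = 13^{2} \left(\left(-2 + 42\right) - 233\right) = 169 \left(40 - 233\right) = 169 \left(-193\right) = -32617$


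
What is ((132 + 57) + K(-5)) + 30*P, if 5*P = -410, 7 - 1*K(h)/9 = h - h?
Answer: -2208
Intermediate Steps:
K(h) = 63 (K(h) = 63 - 9*(h - h) = 63 - 9*0 = 63 + 0 = 63)
P = -82 (P = (1/5)*(-410) = -82)
((132 + 57) + K(-5)) + 30*P = ((132 + 57) + 63) + 30*(-82) = (189 + 63) - 2460 = 252 - 2460 = -2208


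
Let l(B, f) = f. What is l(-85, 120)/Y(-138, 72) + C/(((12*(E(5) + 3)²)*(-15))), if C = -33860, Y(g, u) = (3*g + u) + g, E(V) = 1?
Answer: 1657/144 ≈ 11.507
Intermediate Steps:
Y(g, u) = u + 4*g (Y(g, u) = (u + 3*g) + g = u + 4*g)
l(-85, 120)/Y(-138, 72) + C/(((12*(E(5) + 3)²)*(-15))) = 120/(72 + 4*(-138)) - 33860*(-1/(180*(1 + 3)²)) = 120/(72 - 552) - 33860/((12*4²)*(-15)) = 120/(-480) - 33860/((12*16)*(-15)) = 120*(-1/480) - 33860/(192*(-15)) = -¼ - 33860/(-2880) = -¼ - 33860*(-1/2880) = -¼ + 1693/144 = 1657/144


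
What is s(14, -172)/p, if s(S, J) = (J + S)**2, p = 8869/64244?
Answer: 1603787216/8869 ≈ 1.8083e+5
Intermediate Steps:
p = 8869/64244 (p = 8869*(1/64244) = 8869/64244 ≈ 0.13805)
s(14, -172)/p = (-172 + 14)**2/(8869/64244) = (-158)**2*(64244/8869) = 24964*(64244/8869) = 1603787216/8869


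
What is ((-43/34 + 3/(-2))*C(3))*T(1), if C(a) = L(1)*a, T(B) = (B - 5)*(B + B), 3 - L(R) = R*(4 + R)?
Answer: -2256/17 ≈ -132.71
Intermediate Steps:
L(R) = 3 - R*(4 + R)
T(B) = 2*B*(-5 + B) (T(B) = (-5 + B)*(2*B) = 2*B*(-5 + B))
C(a) = -2*a (C(a) = (3 - 1*1**2 - 4*1)*a = (3 - 1*1 - 4)*a = (3 - 1 - 4)*a = -2*a)
((-43/34 + 3/(-2))*C(3))*T(1) = ((-43/34 + 3/(-2))*(-2*3))*(2*1*(-5 + 1)) = ((-43*1/34 + 3*(-1/2))*(-6))*(2*1*(-4)) = ((-43/34 - 3/2)*(-6))*(-8) = -47/17*(-6)*(-8) = (282/17)*(-8) = -2256/17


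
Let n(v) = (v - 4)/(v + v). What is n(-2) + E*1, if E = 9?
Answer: 21/2 ≈ 10.500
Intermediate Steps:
n(v) = (-4 + v)/(2*v) (n(v) = (-4 + v)/((2*v)) = (-4 + v)*(1/(2*v)) = (-4 + v)/(2*v))
n(-2) + E*1 = (1/2)*(-4 - 2)/(-2) + 9*1 = (1/2)*(-1/2)*(-6) + 9 = 3/2 + 9 = 21/2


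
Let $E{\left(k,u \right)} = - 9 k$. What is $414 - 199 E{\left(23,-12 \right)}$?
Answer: $41607$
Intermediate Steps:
$414 - 199 E{\left(23,-12 \right)} = 414 - 199 \left(\left(-9\right) 23\right) = 414 - -41193 = 414 + 41193 = 41607$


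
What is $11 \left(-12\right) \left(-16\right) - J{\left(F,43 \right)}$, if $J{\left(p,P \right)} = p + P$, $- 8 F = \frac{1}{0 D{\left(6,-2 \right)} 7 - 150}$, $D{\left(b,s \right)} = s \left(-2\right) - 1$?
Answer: $\frac{2482799}{1200} \approx 2069.0$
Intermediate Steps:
$D{\left(b,s \right)} = -1 - 2 s$ ($D{\left(b,s \right)} = - 2 s - 1 = -1 - 2 s$)
$F = \frac{1}{1200}$ ($F = - \frac{1}{8 \left(0 \left(-1 - -4\right) 7 - 150\right)} = - \frac{1}{8 \left(0 \left(-1 + 4\right) 7 - 150\right)} = - \frac{1}{8 \left(0 \cdot 3 \cdot 7 - 150\right)} = - \frac{1}{8 \left(0 \cdot 7 - 150\right)} = - \frac{1}{8 \left(0 - 150\right)} = - \frac{1}{8 \left(-150\right)} = \left(- \frac{1}{8}\right) \left(- \frac{1}{150}\right) = \frac{1}{1200} \approx 0.00083333$)
$J{\left(p,P \right)} = P + p$
$11 \left(-12\right) \left(-16\right) - J{\left(F,43 \right)} = 11 \left(-12\right) \left(-16\right) - \left(43 + \frac{1}{1200}\right) = \left(-132\right) \left(-16\right) - \frac{51601}{1200} = 2112 - \frac{51601}{1200} = \frac{2482799}{1200}$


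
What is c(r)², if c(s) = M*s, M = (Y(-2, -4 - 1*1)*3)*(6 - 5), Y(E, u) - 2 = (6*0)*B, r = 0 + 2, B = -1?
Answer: 144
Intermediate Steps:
r = 2
Y(E, u) = 2 (Y(E, u) = 2 + (6*0)*(-1) = 2 + 0*(-1) = 2 + 0 = 2)
M = 6 (M = (2*3)*(6 - 5) = 6*1 = 6)
c(s) = 6*s
c(r)² = (6*2)² = 12² = 144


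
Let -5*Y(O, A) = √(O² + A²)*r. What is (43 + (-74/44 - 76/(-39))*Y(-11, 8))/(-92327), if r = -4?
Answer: -43/92327 - 458*√185/198041415 ≈ -0.00049719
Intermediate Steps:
Y(O, A) = 4*√(A² + O²)/5 (Y(O, A) = -√(O² + A²)*(-4)/5 = -√(A² + O²)*(-4)/5 = -(-4)*√(A² + O²)/5 = 4*√(A² + O²)/5)
(43 + (-74/44 - 76/(-39))*Y(-11, 8))/(-92327) = (43 + (-74/44 - 76/(-39))*(4*√(8² + (-11)²)/5))/(-92327) = (43 + (-74*1/44 - 76*(-1/39))*(4*√(64 + 121)/5))*(-1/92327) = (43 + (-37/22 + 76/39)*(4*√185/5))*(-1/92327) = (43 + 229*(4*√185/5)/858)*(-1/92327) = (43 + 458*√185/2145)*(-1/92327) = -43/92327 - 458*√185/198041415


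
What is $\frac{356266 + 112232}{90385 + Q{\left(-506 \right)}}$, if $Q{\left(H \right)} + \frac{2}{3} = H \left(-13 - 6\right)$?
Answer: $\frac{1405494}{299995} \approx 4.6851$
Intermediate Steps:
$Q{\left(H \right)} = - \frac{2}{3} - 19 H$ ($Q{\left(H \right)} = - \frac{2}{3} + H \left(-13 - 6\right) = - \frac{2}{3} + H \left(-19\right) = - \frac{2}{3} - 19 H$)
$\frac{356266 + 112232}{90385 + Q{\left(-506 \right)}} = \frac{356266 + 112232}{90385 - - \frac{28840}{3}} = \frac{468498}{90385 + \left(- \frac{2}{3} + 9614\right)} = \frac{468498}{90385 + \frac{28840}{3}} = \frac{468498}{\frac{299995}{3}} = 468498 \cdot \frac{3}{299995} = \frac{1405494}{299995}$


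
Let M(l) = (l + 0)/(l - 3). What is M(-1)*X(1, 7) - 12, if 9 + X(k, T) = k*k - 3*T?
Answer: -77/4 ≈ -19.250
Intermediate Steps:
X(k, T) = -9 + k² - 3*T (X(k, T) = -9 + (k*k - 3*T) = -9 + (k² - 3*T) = -9 + k² - 3*T)
M(l) = l/(-3 + l)
M(-1)*X(1, 7) - 12 = (-1/(-3 - 1))*(-9 + 1² - 3*7) - 12 = (-1/(-4))*(-9 + 1 - 21) - 12 = -1*(-¼)*(-29) - 12 = (¼)*(-29) - 12 = -29/4 - 12 = -77/4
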